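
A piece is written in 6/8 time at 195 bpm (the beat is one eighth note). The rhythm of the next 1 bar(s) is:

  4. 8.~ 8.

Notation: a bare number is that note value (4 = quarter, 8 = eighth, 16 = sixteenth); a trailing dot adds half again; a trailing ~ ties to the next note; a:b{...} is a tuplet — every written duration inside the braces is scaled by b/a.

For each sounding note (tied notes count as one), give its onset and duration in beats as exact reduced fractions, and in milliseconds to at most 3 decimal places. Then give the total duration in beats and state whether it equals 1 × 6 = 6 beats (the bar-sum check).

1) 0.0ms=0b +923.077ms=3b
2) 923.077ms=3b +923.077ms=3b
Σ=6b of 6 (195bpm 6/8) — PASS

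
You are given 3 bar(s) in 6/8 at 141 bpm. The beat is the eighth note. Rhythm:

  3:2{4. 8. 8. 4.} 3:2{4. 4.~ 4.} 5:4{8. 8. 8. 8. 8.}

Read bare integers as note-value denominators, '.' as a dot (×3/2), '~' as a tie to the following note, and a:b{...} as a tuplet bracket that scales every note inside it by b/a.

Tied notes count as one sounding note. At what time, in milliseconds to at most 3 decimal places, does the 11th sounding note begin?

1. 0.0ms @ 0 + 851.064ms (2)
2. 851.064ms @ 2 + 425.532ms (1)
3. 1276.596ms @ 3 + 425.532ms (1)
4. 1702.128ms @ 4 + 851.064ms (2)
5. 2553.191ms @ 6 + 851.064ms (2)
6. 3404.255ms @ 8 + 1702.128ms (4)
7. 5106.383ms @ 12 + 510.638ms (6/5)
8. 5617.021ms @ 66/5 + 510.638ms (6/5)
9. 6127.66ms @ 72/5 + 510.638ms (6/5)
10. 6638.298ms @ 78/5 + 510.638ms (6/5)
11. 7148.936ms @ 84/5 + 510.638ms (6/5)

note 11 onset = 84/5b = 7148.936ms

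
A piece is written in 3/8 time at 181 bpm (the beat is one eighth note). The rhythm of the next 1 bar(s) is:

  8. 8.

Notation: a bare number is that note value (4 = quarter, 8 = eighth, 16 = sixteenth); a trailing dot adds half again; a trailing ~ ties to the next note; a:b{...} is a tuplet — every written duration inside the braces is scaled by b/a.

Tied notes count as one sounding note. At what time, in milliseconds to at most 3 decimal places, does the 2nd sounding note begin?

1. 0.0ms @ 0 + 497.238ms (3/2)
2. 497.238ms @ 3/2 + 497.238ms (3/2)

note 2 onset = 3/2b = 497.238ms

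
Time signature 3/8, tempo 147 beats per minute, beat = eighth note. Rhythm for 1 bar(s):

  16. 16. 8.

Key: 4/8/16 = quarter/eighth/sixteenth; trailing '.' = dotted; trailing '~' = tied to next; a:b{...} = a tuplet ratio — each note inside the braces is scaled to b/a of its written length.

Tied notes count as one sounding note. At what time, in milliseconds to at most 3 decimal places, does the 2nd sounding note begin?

note 2 onset = 3/4b = 306.122ms

1. 0.0ms @ 0 + 306.122ms (3/4)
2. 306.122ms @ 3/4 + 306.122ms (3/4)
3. 612.245ms @ 3/2 + 612.245ms (3/2)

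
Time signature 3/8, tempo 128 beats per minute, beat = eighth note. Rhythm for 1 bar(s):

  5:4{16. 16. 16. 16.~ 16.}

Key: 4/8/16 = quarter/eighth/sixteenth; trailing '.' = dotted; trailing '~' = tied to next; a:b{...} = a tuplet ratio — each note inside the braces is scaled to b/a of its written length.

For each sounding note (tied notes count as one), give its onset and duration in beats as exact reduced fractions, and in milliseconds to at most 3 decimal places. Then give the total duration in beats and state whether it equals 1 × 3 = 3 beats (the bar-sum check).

1) 0.0ms=0b +281.25ms=3/5b
2) 281.25ms=3/5b +281.25ms=3/5b
3) 562.5ms=6/5b +281.25ms=3/5b
4) 843.75ms=9/5b +562.5ms=6/5b
Σ=3b of 3 (128bpm 3/8) — PASS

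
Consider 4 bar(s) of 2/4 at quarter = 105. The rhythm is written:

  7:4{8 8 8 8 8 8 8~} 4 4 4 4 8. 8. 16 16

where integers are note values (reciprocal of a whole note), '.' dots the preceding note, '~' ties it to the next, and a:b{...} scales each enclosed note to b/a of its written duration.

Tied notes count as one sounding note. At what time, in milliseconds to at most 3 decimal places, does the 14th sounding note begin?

1. 0.0ms @ 0 + 163.265ms (2/7)
2. 163.265ms @ 2/7 + 163.265ms (2/7)
3. 326.531ms @ 4/7 + 163.265ms (2/7)
4. 489.796ms @ 6/7 + 163.265ms (2/7)
5. 653.061ms @ 8/7 + 163.265ms (2/7)
6. 816.327ms @ 10/7 + 163.265ms (2/7)
7. 979.592ms @ 12/7 + 734.694ms (9/7)
8. 1714.286ms @ 3 + 571.429ms (1)
9. 2285.714ms @ 4 + 571.429ms (1)
10. 2857.143ms @ 5 + 571.429ms (1)
11. 3428.571ms @ 6 + 428.571ms (3/4)
12. 3857.143ms @ 27/4 + 428.571ms (3/4)
13. 4285.714ms @ 15/2 + 142.857ms (1/4)
14. 4428.571ms @ 31/4 + 142.857ms (1/4)

note 14 onset = 31/4b = 4428.571ms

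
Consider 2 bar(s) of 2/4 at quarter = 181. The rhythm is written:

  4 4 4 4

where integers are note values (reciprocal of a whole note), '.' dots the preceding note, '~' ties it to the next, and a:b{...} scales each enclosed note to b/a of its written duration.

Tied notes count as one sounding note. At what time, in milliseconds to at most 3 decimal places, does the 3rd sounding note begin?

note 3 onset = 2b = 662.983ms

1. 0.0ms @ 0 + 331.492ms (1)
2. 331.492ms @ 1 + 331.492ms (1)
3. 662.983ms @ 2 + 331.492ms (1)
4. 994.475ms @ 3 + 331.492ms (1)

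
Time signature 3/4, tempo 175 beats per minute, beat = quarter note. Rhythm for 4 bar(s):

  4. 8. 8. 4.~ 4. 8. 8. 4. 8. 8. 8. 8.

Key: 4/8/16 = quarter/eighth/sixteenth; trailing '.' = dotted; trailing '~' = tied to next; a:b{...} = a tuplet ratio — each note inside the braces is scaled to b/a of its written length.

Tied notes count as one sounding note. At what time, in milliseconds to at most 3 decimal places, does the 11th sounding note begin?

1. 0.0ms @ 0 + 514.286ms (3/2)
2. 514.286ms @ 3/2 + 257.143ms (3/4)
3. 771.429ms @ 9/4 + 257.143ms (3/4)
4. 1028.571ms @ 3 + 1028.571ms (3)
5. 2057.143ms @ 6 + 257.143ms (3/4)
6. 2314.286ms @ 27/4 + 257.143ms (3/4)
7. 2571.429ms @ 15/2 + 514.286ms (3/2)
8. 3085.714ms @ 9 + 257.143ms (3/4)
9. 3342.857ms @ 39/4 + 257.143ms (3/4)
10. 3600.0ms @ 21/2 + 257.143ms (3/4)
11. 3857.143ms @ 45/4 + 257.143ms (3/4)

note 11 onset = 45/4b = 3857.143ms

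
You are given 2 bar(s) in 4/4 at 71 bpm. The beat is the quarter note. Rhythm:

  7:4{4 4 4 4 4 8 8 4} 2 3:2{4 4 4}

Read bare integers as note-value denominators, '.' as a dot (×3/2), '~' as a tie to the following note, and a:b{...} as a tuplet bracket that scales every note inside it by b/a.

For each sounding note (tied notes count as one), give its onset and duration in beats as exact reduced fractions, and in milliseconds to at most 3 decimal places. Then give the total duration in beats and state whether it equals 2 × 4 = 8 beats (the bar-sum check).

1) 0.0ms=0b +482.897ms=4/7b
2) 482.897ms=4/7b +482.897ms=4/7b
3) 965.795ms=8/7b +482.897ms=4/7b
4) 1448.692ms=12/7b +482.897ms=4/7b
5) 1931.59ms=16/7b +482.897ms=4/7b
6) 2414.487ms=20/7b +241.449ms=2/7b
7) 2655.936ms=22/7b +241.449ms=2/7b
8) 2897.384ms=24/7b +482.897ms=4/7b
9) 3380.282ms=4b +1690.141ms=2b
10) 5070.423ms=6b +563.38ms=2/3b
11) 5633.803ms=20/3b +563.38ms=2/3b
12) 6197.183ms=22/3b +563.38ms=2/3b
Σ=8b of 8 (71bpm 4/4) — PASS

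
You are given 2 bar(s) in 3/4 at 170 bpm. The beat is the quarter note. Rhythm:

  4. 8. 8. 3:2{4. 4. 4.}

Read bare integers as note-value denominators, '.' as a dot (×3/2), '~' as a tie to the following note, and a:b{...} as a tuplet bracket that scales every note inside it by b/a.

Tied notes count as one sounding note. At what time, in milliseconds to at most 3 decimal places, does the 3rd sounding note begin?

note 3 onset = 9/4b = 794.118ms

1. 0.0ms @ 0 + 529.412ms (3/2)
2. 529.412ms @ 3/2 + 264.706ms (3/4)
3. 794.118ms @ 9/4 + 264.706ms (3/4)
4. 1058.824ms @ 3 + 352.941ms (1)
5. 1411.765ms @ 4 + 352.941ms (1)
6. 1764.706ms @ 5 + 352.941ms (1)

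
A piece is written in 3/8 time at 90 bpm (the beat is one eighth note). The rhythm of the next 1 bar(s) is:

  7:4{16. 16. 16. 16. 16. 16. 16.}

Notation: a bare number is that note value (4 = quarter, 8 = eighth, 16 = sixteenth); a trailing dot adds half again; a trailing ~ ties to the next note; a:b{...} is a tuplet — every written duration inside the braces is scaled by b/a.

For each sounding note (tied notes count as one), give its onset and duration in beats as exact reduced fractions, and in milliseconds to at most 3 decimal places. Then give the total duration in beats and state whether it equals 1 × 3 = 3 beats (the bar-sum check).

1) 0.0ms=0b +285.714ms=3/7b
2) 285.714ms=3/7b +285.714ms=3/7b
3) 571.429ms=6/7b +285.714ms=3/7b
4) 857.143ms=9/7b +285.714ms=3/7b
5) 1142.857ms=12/7b +285.714ms=3/7b
6) 1428.571ms=15/7b +285.714ms=3/7b
7) 1714.286ms=18/7b +285.714ms=3/7b
Σ=3b of 3 (90bpm 3/8) — PASS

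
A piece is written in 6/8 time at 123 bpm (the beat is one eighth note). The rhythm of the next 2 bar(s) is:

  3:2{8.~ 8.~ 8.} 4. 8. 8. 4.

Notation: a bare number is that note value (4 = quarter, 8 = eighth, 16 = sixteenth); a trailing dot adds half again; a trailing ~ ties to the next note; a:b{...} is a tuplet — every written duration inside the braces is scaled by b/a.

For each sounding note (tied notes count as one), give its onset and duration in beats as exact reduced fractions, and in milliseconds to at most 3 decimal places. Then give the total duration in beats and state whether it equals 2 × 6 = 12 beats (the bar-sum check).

1) 0.0ms=0b +1463.415ms=3b
2) 1463.415ms=3b +1463.415ms=3b
3) 2926.829ms=6b +731.707ms=3/2b
4) 3658.537ms=15/2b +731.707ms=3/2b
5) 4390.244ms=9b +1463.415ms=3b
Σ=12b of 12 (123bpm 6/8) — PASS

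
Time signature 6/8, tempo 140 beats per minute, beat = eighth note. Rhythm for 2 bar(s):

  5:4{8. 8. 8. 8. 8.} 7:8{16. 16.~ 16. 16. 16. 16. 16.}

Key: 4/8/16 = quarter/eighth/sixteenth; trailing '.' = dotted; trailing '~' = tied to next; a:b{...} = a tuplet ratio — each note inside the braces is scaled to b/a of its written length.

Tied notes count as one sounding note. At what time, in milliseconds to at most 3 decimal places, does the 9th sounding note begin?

note 9 onset = 66/7b = 4040.816ms

1. 0.0ms @ 0 + 514.286ms (6/5)
2. 514.286ms @ 6/5 + 514.286ms (6/5)
3. 1028.571ms @ 12/5 + 514.286ms (6/5)
4. 1542.857ms @ 18/5 + 514.286ms (6/5)
5. 2057.143ms @ 24/5 + 514.286ms (6/5)
6. 2571.429ms @ 6 + 367.347ms (6/7)
7. 2938.776ms @ 48/7 + 734.694ms (12/7)
8. 3673.469ms @ 60/7 + 367.347ms (6/7)
9. 4040.816ms @ 66/7 + 367.347ms (6/7)
10. 4408.163ms @ 72/7 + 367.347ms (6/7)
11. 4775.51ms @ 78/7 + 367.347ms (6/7)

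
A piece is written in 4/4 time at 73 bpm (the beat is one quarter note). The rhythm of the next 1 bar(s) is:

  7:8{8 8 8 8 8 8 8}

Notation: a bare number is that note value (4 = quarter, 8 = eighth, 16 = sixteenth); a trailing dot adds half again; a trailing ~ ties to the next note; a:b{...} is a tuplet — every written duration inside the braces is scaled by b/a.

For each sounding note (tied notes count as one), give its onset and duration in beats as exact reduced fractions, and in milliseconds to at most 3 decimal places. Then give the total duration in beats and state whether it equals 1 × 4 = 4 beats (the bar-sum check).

1) 0.0ms=0b +469.667ms=4/7b
2) 469.667ms=4/7b +469.667ms=4/7b
3) 939.335ms=8/7b +469.667ms=4/7b
4) 1409.002ms=12/7b +469.667ms=4/7b
5) 1878.669ms=16/7b +469.667ms=4/7b
6) 2348.337ms=20/7b +469.667ms=4/7b
7) 2818.004ms=24/7b +469.667ms=4/7b
Σ=4b of 4 (73bpm 4/4) — PASS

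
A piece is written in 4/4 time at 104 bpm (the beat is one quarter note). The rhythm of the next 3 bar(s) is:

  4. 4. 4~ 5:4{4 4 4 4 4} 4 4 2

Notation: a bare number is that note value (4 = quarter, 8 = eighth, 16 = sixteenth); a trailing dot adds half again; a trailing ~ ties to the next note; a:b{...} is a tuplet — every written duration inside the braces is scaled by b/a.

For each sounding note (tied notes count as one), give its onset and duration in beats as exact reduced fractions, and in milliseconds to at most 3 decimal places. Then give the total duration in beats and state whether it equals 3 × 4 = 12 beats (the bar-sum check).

1) 0.0ms=0b +865.385ms=3/2b
2) 865.385ms=3/2b +865.385ms=3/2b
3) 1730.769ms=3b +1038.462ms=9/5b
4) 2769.231ms=24/5b +461.538ms=4/5b
5) 3230.769ms=28/5b +461.538ms=4/5b
6) 3692.308ms=32/5b +461.538ms=4/5b
7) 4153.846ms=36/5b +461.538ms=4/5b
8) 4615.385ms=8b +576.923ms=1b
9) 5192.308ms=9b +576.923ms=1b
10) 5769.231ms=10b +1153.846ms=2b
Σ=12b of 12 (104bpm 4/4) — PASS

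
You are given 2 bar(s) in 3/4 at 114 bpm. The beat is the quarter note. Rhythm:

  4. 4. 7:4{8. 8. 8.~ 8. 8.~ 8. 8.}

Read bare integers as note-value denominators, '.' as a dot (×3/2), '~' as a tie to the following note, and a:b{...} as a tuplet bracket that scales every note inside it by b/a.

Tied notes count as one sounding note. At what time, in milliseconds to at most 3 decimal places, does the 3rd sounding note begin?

1. 0.0ms @ 0 + 789.474ms (3/2)
2. 789.474ms @ 3/2 + 789.474ms (3/2)
3. 1578.947ms @ 3 + 225.564ms (3/7)
4. 1804.511ms @ 24/7 + 225.564ms (3/7)
5. 2030.075ms @ 27/7 + 451.128ms (6/7)
6. 2481.203ms @ 33/7 + 451.128ms (6/7)
7. 2932.331ms @ 39/7 + 225.564ms (3/7)

note 3 onset = 3b = 1578.947ms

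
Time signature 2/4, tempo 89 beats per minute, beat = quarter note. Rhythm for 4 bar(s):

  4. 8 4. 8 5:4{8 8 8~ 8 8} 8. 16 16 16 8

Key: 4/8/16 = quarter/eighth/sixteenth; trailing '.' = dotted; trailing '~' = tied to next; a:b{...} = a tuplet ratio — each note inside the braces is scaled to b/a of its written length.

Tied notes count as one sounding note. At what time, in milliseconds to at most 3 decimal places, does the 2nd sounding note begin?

note 2 onset = 3/2b = 1011.236ms

1. 0.0ms @ 0 + 1011.236ms (3/2)
2. 1011.236ms @ 3/2 + 337.079ms (1/2)
3. 1348.315ms @ 2 + 1011.236ms (3/2)
4. 2359.551ms @ 7/2 + 337.079ms (1/2)
5. 2696.629ms @ 4 + 269.663ms (2/5)
6. 2966.292ms @ 22/5 + 269.663ms (2/5)
7. 3235.955ms @ 24/5 + 539.326ms (4/5)
8. 3775.281ms @ 28/5 + 269.663ms (2/5)
9. 4044.944ms @ 6 + 505.618ms (3/4)
10. 4550.562ms @ 27/4 + 168.539ms (1/4)
11. 4719.101ms @ 7 + 168.539ms (1/4)
12. 4887.64ms @ 29/4 + 168.539ms (1/4)
13. 5056.18ms @ 15/2 + 337.079ms (1/2)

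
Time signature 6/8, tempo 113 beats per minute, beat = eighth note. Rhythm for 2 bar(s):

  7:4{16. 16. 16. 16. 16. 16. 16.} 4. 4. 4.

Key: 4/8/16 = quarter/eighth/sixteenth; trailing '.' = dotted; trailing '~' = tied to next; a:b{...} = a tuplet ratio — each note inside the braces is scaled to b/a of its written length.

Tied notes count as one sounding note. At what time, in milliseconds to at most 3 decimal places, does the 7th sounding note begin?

note 7 onset = 18/7b = 1365.36ms

1. 0.0ms @ 0 + 227.56ms (3/7)
2. 227.56ms @ 3/7 + 227.56ms (3/7)
3. 455.12ms @ 6/7 + 227.56ms (3/7)
4. 682.68ms @ 9/7 + 227.56ms (3/7)
5. 910.24ms @ 12/7 + 227.56ms (3/7)
6. 1137.8ms @ 15/7 + 227.56ms (3/7)
7. 1365.36ms @ 18/7 + 227.56ms (3/7)
8. 1592.92ms @ 3 + 1592.92ms (3)
9. 3185.841ms @ 6 + 1592.92ms (3)
10. 4778.761ms @ 9 + 1592.92ms (3)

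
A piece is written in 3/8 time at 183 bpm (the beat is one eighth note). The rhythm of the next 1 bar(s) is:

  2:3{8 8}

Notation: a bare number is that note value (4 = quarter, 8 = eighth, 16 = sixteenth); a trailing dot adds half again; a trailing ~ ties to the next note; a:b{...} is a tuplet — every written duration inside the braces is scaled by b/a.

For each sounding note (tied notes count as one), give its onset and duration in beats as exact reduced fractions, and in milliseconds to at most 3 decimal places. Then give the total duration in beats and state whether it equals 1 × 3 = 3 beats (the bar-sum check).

1) 0.0ms=0b +491.803ms=3/2b
2) 491.803ms=3/2b +491.803ms=3/2b
Σ=3b of 3 (183bpm 3/8) — PASS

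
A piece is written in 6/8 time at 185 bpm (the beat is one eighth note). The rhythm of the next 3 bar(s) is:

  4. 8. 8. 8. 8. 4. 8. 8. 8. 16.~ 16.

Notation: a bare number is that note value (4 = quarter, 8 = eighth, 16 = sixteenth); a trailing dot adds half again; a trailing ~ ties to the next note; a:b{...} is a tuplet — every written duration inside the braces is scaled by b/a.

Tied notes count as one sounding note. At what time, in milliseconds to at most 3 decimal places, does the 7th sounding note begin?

1. 0.0ms @ 0 + 972.973ms (3)
2. 972.973ms @ 3 + 486.486ms (3/2)
3. 1459.459ms @ 9/2 + 486.486ms (3/2)
4. 1945.946ms @ 6 + 486.486ms (3/2)
5. 2432.432ms @ 15/2 + 486.486ms (3/2)
6. 2918.919ms @ 9 + 972.973ms (3)
7. 3891.892ms @ 12 + 486.486ms (3/2)
8. 4378.378ms @ 27/2 + 486.486ms (3/2)
9. 4864.865ms @ 15 + 486.486ms (3/2)
10. 5351.351ms @ 33/2 + 486.486ms (3/2)

note 7 onset = 12b = 3891.892ms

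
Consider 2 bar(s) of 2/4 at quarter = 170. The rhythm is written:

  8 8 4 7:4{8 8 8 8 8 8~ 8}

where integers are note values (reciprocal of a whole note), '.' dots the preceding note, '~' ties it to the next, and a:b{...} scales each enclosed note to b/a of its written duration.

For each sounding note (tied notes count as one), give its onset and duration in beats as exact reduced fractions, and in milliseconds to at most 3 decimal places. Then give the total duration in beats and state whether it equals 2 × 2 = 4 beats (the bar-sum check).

1) 0.0ms=0b +176.471ms=1/2b
2) 176.471ms=1/2b +176.471ms=1/2b
3) 352.941ms=1b +352.941ms=1b
4) 705.882ms=2b +100.84ms=2/7b
5) 806.723ms=16/7b +100.84ms=2/7b
6) 907.563ms=18/7b +100.84ms=2/7b
7) 1008.403ms=20/7b +100.84ms=2/7b
8) 1109.244ms=22/7b +100.84ms=2/7b
9) 1210.084ms=24/7b +201.681ms=4/7b
Σ=4b of 4 (170bpm 2/4) — PASS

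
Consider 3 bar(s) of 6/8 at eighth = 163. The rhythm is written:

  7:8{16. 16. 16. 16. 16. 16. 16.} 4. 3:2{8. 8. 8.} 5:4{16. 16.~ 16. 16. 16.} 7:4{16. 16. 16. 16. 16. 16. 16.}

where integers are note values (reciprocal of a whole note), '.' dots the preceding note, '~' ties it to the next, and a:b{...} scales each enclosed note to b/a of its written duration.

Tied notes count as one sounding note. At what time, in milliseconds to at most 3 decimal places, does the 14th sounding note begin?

1. 0.0ms @ 0 + 315.513ms (6/7)
2. 315.513ms @ 6/7 + 315.513ms (6/7)
3. 631.025ms @ 12/7 + 315.513ms (6/7)
4. 946.538ms @ 18/7 + 315.513ms (6/7)
5. 1262.051ms @ 24/7 + 315.513ms (6/7)
6. 1577.564ms @ 30/7 + 315.513ms (6/7)
7. 1893.076ms @ 36/7 + 315.513ms (6/7)
8. 2208.589ms @ 6 + 1104.294ms (3)
9. 3312.883ms @ 9 + 368.098ms (1)
10. 3680.982ms @ 10 + 368.098ms (1)
11. 4049.08ms @ 11 + 368.098ms (1)
12. 4417.178ms @ 12 + 220.859ms (3/5)
13. 4638.037ms @ 63/5 + 441.718ms (6/5)
14. 5079.755ms @ 69/5 + 220.859ms (3/5)
15. 5300.613ms @ 72/5 + 220.859ms (3/5)
16. 5521.472ms @ 15 + 157.756ms (3/7)
17. 5679.229ms @ 108/7 + 157.756ms (3/7)
18. 5836.985ms @ 111/7 + 157.756ms (3/7)
19. 5994.741ms @ 114/7 + 157.756ms (3/7)
20. 6152.498ms @ 117/7 + 157.756ms (3/7)
21. 6310.254ms @ 120/7 + 157.756ms (3/7)
22. 6468.011ms @ 123/7 + 157.756ms (3/7)

note 14 onset = 69/5b = 5079.755ms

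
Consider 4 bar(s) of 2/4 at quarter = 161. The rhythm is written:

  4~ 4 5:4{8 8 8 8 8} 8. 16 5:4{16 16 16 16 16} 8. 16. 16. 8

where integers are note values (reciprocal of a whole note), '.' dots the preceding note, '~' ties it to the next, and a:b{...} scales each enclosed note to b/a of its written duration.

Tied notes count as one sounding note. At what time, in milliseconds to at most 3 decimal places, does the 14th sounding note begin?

note 14 onset = 6b = 2236.025ms

1. 0.0ms @ 0 + 745.342ms (2)
2. 745.342ms @ 2 + 149.068ms (2/5)
3. 894.41ms @ 12/5 + 149.068ms (2/5)
4. 1043.478ms @ 14/5 + 149.068ms (2/5)
5. 1192.547ms @ 16/5 + 149.068ms (2/5)
6. 1341.615ms @ 18/5 + 149.068ms (2/5)
7. 1490.683ms @ 4 + 279.503ms (3/4)
8. 1770.186ms @ 19/4 + 93.168ms (1/4)
9. 1863.354ms @ 5 + 74.534ms (1/5)
10. 1937.888ms @ 26/5 + 74.534ms (1/5)
11. 2012.422ms @ 27/5 + 74.534ms (1/5)
12. 2086.957ms @ 28/5 + 74.534ms (1/5)
13. 2161.491ms @ 29/5 + 74.534ms (1/5)
14. 2236.025ms @ 6 + 279.503ms (3/4)
15. 2515.528ms @ 27/4 + 139.752ms (3/8)
16. 2655.28ms @ 57/8 + 139.752ms (3/8)
17. 2795.031ms @ 15/2 + 186.335ms (1/2)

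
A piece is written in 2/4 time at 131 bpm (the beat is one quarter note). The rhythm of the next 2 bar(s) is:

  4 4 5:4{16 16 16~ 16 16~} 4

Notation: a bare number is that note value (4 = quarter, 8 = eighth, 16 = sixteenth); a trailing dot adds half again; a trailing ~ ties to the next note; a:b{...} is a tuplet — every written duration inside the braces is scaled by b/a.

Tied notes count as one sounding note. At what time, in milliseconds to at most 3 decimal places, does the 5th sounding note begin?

1. 0.0ms @ 0 + 458.015ms (1)
2. 458.015ms @ 1 + 458.015ms (1)
3. 916.031ms @ 2 + 91.603ms (1/5)
4. 1007.634ms @ 11/5 + 91.603ms (1/5)
5. 1099.237ms @ 12/5 + 183.206ms (2/5)
6. 1282.443ms @ 14/5 + 549.618ms (6/5)

note 5 onset = 12/5b = 1099.237ms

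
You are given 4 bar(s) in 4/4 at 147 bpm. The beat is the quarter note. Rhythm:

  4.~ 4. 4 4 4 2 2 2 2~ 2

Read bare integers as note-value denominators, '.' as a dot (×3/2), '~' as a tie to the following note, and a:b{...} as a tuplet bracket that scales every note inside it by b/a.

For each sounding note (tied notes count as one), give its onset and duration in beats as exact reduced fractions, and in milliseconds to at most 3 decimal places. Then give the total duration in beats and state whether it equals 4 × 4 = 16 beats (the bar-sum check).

1) 0.0ms=0b +1224.49ms=3b
2) 1224.49ms=3b +408.163ms=1b
3) 1632.653ms=4b +408.163ms=1b
4) 2040.816ms=5b +408.163ms=1b
5) 2448.98ms=6b +816.327ms=2b
6) 3265.306ms=8b +816.327ms=2b
7) 4081.633ms=10b +816.327ms=2b
8) 4897.959ms=12b +1632.653ms=4b
Σ=16b of 16 (147bpm 4/4) — PASS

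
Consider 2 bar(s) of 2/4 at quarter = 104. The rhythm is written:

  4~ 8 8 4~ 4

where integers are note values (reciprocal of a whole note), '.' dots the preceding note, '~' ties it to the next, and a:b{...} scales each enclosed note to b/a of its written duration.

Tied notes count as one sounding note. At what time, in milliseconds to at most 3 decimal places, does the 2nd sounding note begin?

1. 0.0ms @ 0 + 865.385ms (3/2)
2. 865.385ms @ 3/2 + 288.462ms (1/2)
3. 1153.846ms @ 2 + 1153.846ms (2)

note 2 onset = 3/2b = 865.385ms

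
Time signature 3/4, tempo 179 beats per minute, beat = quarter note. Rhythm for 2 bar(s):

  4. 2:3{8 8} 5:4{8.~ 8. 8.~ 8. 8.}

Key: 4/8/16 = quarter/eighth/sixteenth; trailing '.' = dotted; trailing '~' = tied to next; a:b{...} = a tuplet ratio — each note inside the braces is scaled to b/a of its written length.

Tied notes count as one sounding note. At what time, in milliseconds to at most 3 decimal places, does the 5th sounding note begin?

note 5 onset = 21/5b = 1407.821ms

1. 0.0ms @ 0 + 502.793ms (3/2)
2. 502.793ms @ 3/2 + 251.397ms (3/4)
3. 754.19ms @ 9/4 + 251.397ms (3/4)
4. 1005.587ms @ 3 + 402.235ms (6/5)
5. 1407.821ms @ 21/5 + 402.235ms (6/5)
6. 1810.056ms @ 27/5 + 201.117ms (3/5)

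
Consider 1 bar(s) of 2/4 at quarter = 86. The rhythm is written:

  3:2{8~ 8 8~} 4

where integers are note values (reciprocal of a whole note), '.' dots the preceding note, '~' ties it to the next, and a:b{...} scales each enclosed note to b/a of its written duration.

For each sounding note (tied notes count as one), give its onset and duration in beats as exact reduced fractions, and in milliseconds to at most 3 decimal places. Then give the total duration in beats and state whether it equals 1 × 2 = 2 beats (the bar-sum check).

1) 0.0ms=0b +465.116ms=2/3b
2) 465.116ms=2/3b +930.233ms=4/3b
Σ=2b of 2 (86bpm 2/4) — PASS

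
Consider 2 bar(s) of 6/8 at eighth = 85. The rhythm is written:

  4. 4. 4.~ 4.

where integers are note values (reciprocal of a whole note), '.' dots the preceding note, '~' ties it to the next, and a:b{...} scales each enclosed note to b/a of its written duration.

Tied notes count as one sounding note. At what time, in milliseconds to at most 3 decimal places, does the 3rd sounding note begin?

note 3 onset = 6b = 4235.294ms

1. 0.0ms @ 0 + 2117.647ms (3)
2. 2117.647ms @ 3 + 2117.647ms (3)
3. 4235.294ms @ 6 + 4235.294ms (6)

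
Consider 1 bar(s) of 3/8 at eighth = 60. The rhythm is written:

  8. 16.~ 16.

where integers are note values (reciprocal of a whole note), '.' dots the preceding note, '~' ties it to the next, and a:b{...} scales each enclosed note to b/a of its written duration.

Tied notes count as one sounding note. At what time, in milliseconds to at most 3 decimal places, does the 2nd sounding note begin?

1. 0.0ms @ 0 + 1500.0ms (3/2)
2. 1500.0ms @ 3/2 + 1500.0ms (3/2)

note 2 onset = 3/2b = 1500.0ms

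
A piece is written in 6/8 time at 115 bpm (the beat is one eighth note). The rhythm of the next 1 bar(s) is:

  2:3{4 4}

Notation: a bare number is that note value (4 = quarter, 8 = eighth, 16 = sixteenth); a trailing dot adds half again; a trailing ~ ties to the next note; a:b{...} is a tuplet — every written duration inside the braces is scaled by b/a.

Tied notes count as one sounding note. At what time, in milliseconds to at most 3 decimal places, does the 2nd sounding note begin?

1. 0.0ms @ 0 + 1565.217ms (3)
2. 1565.217ms @ 3 + 1565.217ms (3)

note 2 onset = 3b = 1565.217ms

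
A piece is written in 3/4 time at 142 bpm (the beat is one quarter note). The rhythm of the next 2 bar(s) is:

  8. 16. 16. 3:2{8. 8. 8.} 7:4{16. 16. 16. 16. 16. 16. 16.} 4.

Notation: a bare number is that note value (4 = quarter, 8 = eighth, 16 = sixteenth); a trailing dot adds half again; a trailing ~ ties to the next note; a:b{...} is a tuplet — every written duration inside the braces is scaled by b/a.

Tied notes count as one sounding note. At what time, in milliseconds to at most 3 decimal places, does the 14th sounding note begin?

note 14 onset = 9/2b = 1901.408ms

1. 0.0ms @ 0 + 316.901ms (3/4)
2. 316.901ms @ 3/4 + 158.451ms (3/8)
3. 475.352ms @ 9/8 + 158.451ms (3/8)
4. 633.803ms @ 3/2 + 211.268ms (1/2)
5. 845.07ms @ 2 + 211.268ms (1/2)
6. 1056.338ms @ 5/2 + 211.268ms (1/2)
7. 1267.606ms @ 3 + 90.543ms (3/14)
8. 1358.149ms @ 45/14 + 90.543ms (3/14)
9. 1448.692ms @ 24/7 + 90.543ms (3/14)
10. 1539.235ms @ 51/14 + 90.543ms (3/14)
11. 1629.779ms @ 27/7 + 90.543ms (3/14)
12. 1720.322ms @ 57/14 + 90.543ms (3/14)
13. 1810.865ms @ 30/7 + 90.543ms (3/14)
14. 1901.408ms @ 9/2 + 633.803ms (3/2)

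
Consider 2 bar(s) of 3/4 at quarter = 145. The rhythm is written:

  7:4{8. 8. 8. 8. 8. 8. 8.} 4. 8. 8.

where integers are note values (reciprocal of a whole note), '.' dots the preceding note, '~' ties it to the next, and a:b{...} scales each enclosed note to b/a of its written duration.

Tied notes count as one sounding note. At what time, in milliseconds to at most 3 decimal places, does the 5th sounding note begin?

note 5 onset = 12/7b = 709.36ms

1. 0.0ms @ 0 + 177.34ms (3/7)
2. 177.34ms @ 3/7 + 177.34ms (3/7)
3. 354.68ms @ 6/7 + 177.34ms (3/7)
4. 532.02ms @ 9/7 + 177.34ms (3/7)
5. 709.36ms @ 12/7 + 177.34ms (3/7)
6. 886.7ms @ 15/7 + 177.34ms (3/7)
7. 1064.039ms @ 18/7 + 177.34ms (3/7)
8. 1241.379ms @ 3 + 620.69ms (3/2)
9. 1862.069ms @ 9/2 + 310.345ms (3/4)
10. 2172.414ms @ 21/4 + 310.345ms (3/4)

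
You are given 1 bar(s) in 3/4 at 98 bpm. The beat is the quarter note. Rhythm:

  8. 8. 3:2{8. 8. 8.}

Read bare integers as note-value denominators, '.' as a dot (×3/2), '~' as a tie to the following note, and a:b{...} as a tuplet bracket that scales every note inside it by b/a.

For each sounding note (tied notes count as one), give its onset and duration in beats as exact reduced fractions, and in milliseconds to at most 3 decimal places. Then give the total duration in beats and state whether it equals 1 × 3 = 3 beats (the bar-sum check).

1) 0.0ms=0b +459.184ms=3/4b
2) 459.184ms=3/4b +459.184ms=3/4b
3) 918.367ms=3/2b +306.122ms=1/2b
4) 1224.49ms=2b +306.122ms=1/2b
5) 1530.612ms=5/2b +306.122ms=1/2b
Σ=3b of 3 (98bpm 3/4) — PASS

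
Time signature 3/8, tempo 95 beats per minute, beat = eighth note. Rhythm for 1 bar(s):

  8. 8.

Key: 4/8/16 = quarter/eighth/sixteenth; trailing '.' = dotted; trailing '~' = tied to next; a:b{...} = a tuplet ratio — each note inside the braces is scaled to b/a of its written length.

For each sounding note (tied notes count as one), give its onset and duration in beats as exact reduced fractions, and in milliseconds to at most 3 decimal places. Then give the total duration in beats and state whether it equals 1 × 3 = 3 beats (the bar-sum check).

1) 0.0ms=0b +947.368ms=3/2b
2) 947.368ms=3/2b +947.368ms=3/2b
Σ=3b of 3 (95bpm 3/8) — PASS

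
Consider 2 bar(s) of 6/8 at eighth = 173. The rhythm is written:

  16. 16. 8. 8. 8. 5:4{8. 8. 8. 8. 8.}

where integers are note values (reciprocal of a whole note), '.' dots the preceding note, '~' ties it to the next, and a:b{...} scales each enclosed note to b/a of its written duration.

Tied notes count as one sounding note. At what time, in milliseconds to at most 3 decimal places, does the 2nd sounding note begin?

note 2 onset = 3/4b = 260.116ms

1. 0.0ms @ 0 + 260.116ms (3/4)
2. 260.116ms @ 3/4 + 260.116ms (3/4)
3. 520.231ms @ 3/2 + 520.231ms (3/2)
4. 1040.462ms @ 3 + 520.231ms (3/2)
5. 1560.694ms @ 9/2 + 520.231ms (3/2)
6. 2080.925ms @ 6 + 416.185ms (6/5)
7. 2497.11ms @ 36/5 + 416.185ms (6/5)
8. 2913.295ms @ 42/5 + 416.185ms (6/5)
9. 3329.48ms @ 48/5 + 416.185ms (6/5)
10. 3745.665ms @ 54/5 + 416.185ms (6/5)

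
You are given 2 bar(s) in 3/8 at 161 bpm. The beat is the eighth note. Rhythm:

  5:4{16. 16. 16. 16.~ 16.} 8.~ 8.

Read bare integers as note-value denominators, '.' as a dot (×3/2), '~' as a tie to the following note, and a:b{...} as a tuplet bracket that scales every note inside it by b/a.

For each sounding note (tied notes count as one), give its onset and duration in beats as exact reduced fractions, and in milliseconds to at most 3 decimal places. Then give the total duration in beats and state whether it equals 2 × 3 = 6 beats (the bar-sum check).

1) 0.0ms=0b +223.602ms=3/5b
2) 223.602ms=3/5b +223.602ms=3/5b
3) 447.205ms=6/5b +223.602ms=3/5b
4) 670.807ms=9/5b +447.205ms=6/5b
5) 1118.012ms=3b +1118.012ms=3b
Σ=6b of 6 (161bpm 3/8) — PASS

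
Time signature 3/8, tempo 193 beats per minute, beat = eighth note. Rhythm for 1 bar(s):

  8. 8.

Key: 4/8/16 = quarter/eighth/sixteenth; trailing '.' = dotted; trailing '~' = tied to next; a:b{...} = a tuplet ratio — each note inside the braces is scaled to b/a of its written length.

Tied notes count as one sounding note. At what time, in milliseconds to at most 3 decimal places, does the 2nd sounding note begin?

1. 0.0ms @ 0 + 466.321ms (3/2)
2. 466.321ms @ 3/2 + 466.321ms (3/2)

note 2 onset = 3/2b = 466.321ms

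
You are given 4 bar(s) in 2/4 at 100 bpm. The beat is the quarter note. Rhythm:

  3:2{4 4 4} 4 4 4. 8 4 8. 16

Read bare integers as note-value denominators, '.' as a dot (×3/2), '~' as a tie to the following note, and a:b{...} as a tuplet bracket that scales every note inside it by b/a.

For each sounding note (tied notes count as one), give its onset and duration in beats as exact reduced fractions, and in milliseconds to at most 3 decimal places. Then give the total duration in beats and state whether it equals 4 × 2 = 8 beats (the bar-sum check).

1) 0.0ms=0b +400.0ms=2/3b
2) 400.0ms=2/3b +400.0ms=2/3b
3) 800.0ms=4/3b +400.0ms=2/3b
4) 1200.0ms=2b +600.0ms=1b
5) 1800.0ms=3b +600.0ms=1b
6) 2400.0ms=4b +900.0ms=3/2b
7) 3300.0ms=11/2b +300.0ms=1/2b
8) 3600.0ms=6b +600.0ms=1b
9) 4200.0ms=7b +450.0ms=3/4b
10) 4650.0ms=31/4b +150.0ms=1/4b
Σ=8b of 8 (100bpm 2/4) — PASS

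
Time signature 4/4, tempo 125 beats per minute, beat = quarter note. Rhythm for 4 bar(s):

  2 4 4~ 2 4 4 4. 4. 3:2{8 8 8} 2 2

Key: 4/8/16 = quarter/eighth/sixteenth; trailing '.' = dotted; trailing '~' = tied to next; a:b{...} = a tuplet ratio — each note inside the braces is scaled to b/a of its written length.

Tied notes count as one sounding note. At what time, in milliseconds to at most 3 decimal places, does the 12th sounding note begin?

note 12 onset = 14b = 6720.0ms

1. 0.0ms @ 0 + 960.0ms (2)
2. 960.0ms @ 2 + 480.0ms (1)
3. 1440.0ms @ 3 + 1440.0ms (3)
4. 2880.0ms @ 6 + 480.0ms (1)
5. 3360.0ms @ 7 + 480.0ms (1)
6. 3840.0ms @ 8 + 720.0ms (3/2)
7. 4560.0ms @ 19/2 + 720.0ms (3/2)
8. 5280.0ms @ 11 + 160.0ms (1/3)
9. 5440.0ms @ 34/3 + 160.0ms (1/3)
10. 5600.0ms @ 35/3 + 160.0ms (1/3)
11. 5760.0ms @ 12 + 960.0ms (2)
12. 6720.0ms @ 14 + 960.0ms (2)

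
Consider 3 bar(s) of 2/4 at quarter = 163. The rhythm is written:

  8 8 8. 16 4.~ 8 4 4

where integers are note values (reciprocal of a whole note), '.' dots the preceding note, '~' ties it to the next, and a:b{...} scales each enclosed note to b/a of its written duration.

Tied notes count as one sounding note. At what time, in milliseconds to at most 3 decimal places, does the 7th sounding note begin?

1. 0.0ms @ 0 + 184.049ms (1/2)
2. 184.049ms @ 1/2 + 184.049ms (1/2)
3. 368.098ms @ 1 + 276.074ms (3/4)
4. 644.172ms @ 7/4 + 92.025ms (1/4)
5. 736.196ms @ 2 + 736.196ms (2)
6. 1472.393ms @ 4 + 368.098ms (1)
7. 1840.491ms @ 5 + 368.098ms (1)

note 7 onset = 5b = 1840.491ms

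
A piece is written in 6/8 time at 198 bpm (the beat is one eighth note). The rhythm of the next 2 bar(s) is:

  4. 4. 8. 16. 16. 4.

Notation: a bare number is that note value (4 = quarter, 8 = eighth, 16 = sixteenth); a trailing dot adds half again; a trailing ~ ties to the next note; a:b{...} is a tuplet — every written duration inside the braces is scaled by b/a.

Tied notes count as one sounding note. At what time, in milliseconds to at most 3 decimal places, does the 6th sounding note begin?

note 6 onset = 9b = 2727.273ms

1. 0.0ms @ 0 + 909.091ms (3)
2. 909.091ms @ 3 + 909.091ms (3)
3. 1818.182ms @ 6 + 454.545ms (3/2)
4. 2272.727ms @ 15/2 + 227.273ms (3/4)
5. 2500.0ms @ 33/4 + 227.273ms (3/4)
6. 2727.273ms @ 9 + 909.091ms (3)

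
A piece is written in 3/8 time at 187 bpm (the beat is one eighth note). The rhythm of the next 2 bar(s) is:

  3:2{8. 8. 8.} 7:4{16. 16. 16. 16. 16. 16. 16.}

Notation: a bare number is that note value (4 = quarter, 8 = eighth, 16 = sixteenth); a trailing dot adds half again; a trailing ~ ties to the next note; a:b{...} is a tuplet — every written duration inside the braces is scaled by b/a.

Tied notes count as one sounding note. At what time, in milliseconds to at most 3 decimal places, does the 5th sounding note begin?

1. 0.0ms @ 0 + 320.856ms (1)
2. 320.856ms @ 1 + 320.856ms (1)
3. 641.711ms @ 2 + 320.856ms (1)
4. 962.567ms @ 3 + 137.51ms (3/7)
5. 1100.076ms @ 24/7 + 137.51ms (3/7)
6. 1237.586ms @ 27/7 + 137.51ms (3/7)
7. 1375.095ms @ 30/7 + 137.51ms (3/7)
8. 1512.605ms @ 33/7 + 137.51ms (3/7)
9. 1650.115ms @ 36/7 + 137.51ms (3/7)
10. 1787.624ms @ 39/7 + 137.51ms (3/7)

note 5 onset = 24/7b = 1100.076ms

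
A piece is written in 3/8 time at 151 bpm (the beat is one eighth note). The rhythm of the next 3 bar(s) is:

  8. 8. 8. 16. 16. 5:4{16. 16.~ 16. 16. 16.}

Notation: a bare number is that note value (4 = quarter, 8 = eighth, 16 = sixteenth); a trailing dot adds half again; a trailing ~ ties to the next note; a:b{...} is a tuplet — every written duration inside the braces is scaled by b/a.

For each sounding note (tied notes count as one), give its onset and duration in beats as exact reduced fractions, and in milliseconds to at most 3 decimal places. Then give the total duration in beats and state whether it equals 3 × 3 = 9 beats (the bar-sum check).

1) 0.0ms=0b +596.026ms=3/2b
2) 596.026ms=3/2b +596.026ms=3/2b
3) 1192.053ms=3b +596.026ms=3/2b
4) 1788.079ms=9/2b +298.013ms=3/4b
5) 2086.093ms=21/4b +298.013ms=3/4b
6) 2384.106ms=6b +238.411ms=3/5b
7) 2622.517ms=33/5b +476.821ms=6/5b
8) 3099.338ms=39/5b +238.411ms=3/5b
9) 3337.748ms=42/5b +238.411ms=3/5b
Σ=9b of 9 (151bpm 3/8) — PASS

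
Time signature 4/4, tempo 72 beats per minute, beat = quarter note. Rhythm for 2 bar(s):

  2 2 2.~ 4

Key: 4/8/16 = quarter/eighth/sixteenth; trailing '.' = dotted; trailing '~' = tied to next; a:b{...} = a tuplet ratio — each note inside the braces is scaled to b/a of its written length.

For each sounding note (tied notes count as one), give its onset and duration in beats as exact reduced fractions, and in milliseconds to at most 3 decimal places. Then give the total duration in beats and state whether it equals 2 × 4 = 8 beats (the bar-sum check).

1) 0.0ms=0b +1666.667ms=2b
2) 1666.667ms=2b +1666.667ms=2b
3) 3333.333ms=4b +3333.333ms=4b
Σ=8b of 8 (72bpm 4/4) — PASS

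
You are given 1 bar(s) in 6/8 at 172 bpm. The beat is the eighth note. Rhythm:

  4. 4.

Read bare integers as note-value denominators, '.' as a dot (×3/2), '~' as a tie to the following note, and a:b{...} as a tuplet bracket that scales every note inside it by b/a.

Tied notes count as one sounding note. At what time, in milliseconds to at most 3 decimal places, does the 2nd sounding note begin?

note 2 onset = 3b = 1046.512ms

1. 0.0ms @ 0 + 1046.512ms (3)
2. 1046.512ms @ 3 + 1046.512ms (3)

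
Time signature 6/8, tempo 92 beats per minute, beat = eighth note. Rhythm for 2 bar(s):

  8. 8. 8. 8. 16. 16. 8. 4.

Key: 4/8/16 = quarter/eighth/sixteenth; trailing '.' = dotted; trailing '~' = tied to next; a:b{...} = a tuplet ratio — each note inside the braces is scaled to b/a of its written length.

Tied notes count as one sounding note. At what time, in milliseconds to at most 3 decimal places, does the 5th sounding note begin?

note 5 onset = 6b = 3913.043ms

1. 0.0ms @ 0 + 978.261ms (3/2)
2. 978.261ms @ 3/2 + 978.261ms (3/2)
3. 1956.522ms @ 3 + 978.261ms (3/2)
4. 2934.783ms @ 9/2 + 978.261ms (3/2)
5. 3913.043ms @ 6 + 489.13ms (3/4)
6. 4402.174ms @ 27/4 + 489.13ms (3/4)
7. 4891.304ms @ 15/2 + 978.261ms (3/2)
8. 5869.565ms @ 9 + 1956.522ms (3)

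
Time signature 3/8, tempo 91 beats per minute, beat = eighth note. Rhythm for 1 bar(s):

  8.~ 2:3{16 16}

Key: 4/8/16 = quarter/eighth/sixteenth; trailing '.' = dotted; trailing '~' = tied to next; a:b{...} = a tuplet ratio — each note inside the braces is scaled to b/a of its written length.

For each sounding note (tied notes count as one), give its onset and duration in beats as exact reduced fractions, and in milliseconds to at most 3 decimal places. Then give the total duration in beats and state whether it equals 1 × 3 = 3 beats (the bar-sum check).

1) 0.0ms=0b +1483.516ms=9/4b
2) 1483.516ms=9/4b +494.505ms=3/4b
Σ=3b of 3 (91bpm 3/8) — PASS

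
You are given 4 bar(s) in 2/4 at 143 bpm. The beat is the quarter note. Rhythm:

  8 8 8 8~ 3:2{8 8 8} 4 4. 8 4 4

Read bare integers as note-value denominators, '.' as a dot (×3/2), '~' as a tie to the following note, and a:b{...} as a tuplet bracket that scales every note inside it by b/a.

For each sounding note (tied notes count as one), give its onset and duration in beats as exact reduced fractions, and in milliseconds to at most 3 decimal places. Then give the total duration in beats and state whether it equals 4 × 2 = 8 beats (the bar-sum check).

1) 0.0ms=0b +209.79ms=1/2b
2) 209.79ms=1/2b +209.79ms=1/2b
3) 419.58ms=1b +209.79ms=1/2b
4) 629.371ms=3/2b +349.65ms=5/6b
5) 979.021ms=7/3b +139.86ms=1/3b
6) 1118.881ms=8/3b +139.86ms=1/3b
7) 1258.741ms=3b +419.58ms=1b
8) 1678.322ms=4b +629.371ms=3/2b
9) 2307.692ms=11/2b +209.79ms=1/2b
10) 2517.483ms=6b +419.58ms=1b
11) 2937.063ms=7b +419.58ms=1b
Σ=8b of 8 (143bpm 2/4) — PASS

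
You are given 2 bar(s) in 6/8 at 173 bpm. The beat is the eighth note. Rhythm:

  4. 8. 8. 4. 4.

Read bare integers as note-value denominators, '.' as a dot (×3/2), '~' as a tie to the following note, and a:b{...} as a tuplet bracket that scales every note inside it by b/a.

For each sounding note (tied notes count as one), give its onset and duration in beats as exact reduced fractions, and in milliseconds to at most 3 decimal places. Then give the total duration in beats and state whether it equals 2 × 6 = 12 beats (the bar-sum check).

1) 0.0ms=0b +1040.462ms=3b
2) 1040.462ms=3b +520.231ms=3/2b
3) 1560.694ms=9/2b +520.231ms=3/2b
4) 2080.925ms=6b +1040.462ms=3b
5) 3121.387ms=9b +1040.462ms=3b
Σ=12b of 12 (173bpm 6/8) — PASS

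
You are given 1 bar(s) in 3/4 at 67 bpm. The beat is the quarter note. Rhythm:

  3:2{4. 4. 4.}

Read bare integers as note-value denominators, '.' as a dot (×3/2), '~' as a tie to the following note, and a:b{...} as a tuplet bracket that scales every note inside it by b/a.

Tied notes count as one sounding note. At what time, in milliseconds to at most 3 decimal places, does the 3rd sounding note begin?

1. 0.0ms @ 0 + 895.522ms (1)
2. 895.522ms @ 1 + 895.522ms (1)
3. 1791.045ms @ 2 + 895.522ms (1)

note 3 onset = 2b = 1791.045ms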